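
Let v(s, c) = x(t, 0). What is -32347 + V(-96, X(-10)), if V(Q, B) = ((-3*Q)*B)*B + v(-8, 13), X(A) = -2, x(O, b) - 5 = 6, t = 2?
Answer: -31184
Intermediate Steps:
x(O, b) = 11 (x(O, b) = 5 + 6 = 11)
v(s, c) = 11
V(Q, B) = 11 - 3*Q*B**2 (V(Q, B) = ((-3*Q)*B)*B + 11 = (-3*B*Q)*B + 11 = -3*Q*B**2 + 11 = 11 - 3*Q*B**2)
-32347 + V(-96, X(-10)) = -32347 + (11 - 3*(-96)*(-2)**2) = -32347 + (11 - 3*(-96)*4) = -32347 + (11 + 1152) = -32347 + 1163 = -31184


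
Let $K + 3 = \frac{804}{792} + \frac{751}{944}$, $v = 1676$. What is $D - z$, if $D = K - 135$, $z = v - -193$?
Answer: $- \frac{62465657}{31152} \approx -2005.2$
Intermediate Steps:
$K = - \frac{37049}{31152}$ ($K = -3 + \left(\frac{804}{792} + \frac{751}{944}\right) = -3 + \left(804 \cdot \frac{1}{792} + 751 \cdot \frac{1}{944}\right) = -3 + \left(\frac{67}{66} + \frac{751}{944}\right) = -3 + \frac{56407}{31152} = - \frac{37049}{31152} \approx -1.1893$)
$z = 1869$ ($z = 1676 - -193 = 1676 + 193 = 1869$)
$D = - \frac{4242569}{31152}$ ($D = - \frac{37049}{31152} - 135 = - \frac{4242569}{31152} \approx -136.19$)
$D - z = - \frac{4242569}{31152} - 1869 = - \frac{62465657}{31152}$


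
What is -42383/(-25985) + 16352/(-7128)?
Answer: -15350087/23152635 ≈ -0.66300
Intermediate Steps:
-42383/(-25985) + 16352/(-7128) = -42383*(-1/25985) + 16352*(-1/7128) = 42383/25985 - 2044/891 = -15350087/23152635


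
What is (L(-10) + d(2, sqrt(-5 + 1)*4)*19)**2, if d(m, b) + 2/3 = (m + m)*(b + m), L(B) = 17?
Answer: -3107015/9 + 570304*I/3 ≈ -3.4522e+5 + 1.901e+5*I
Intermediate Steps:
d(m, b) = -2/3 + 2*m*(b + m) (d(m, b) = -2/3 + (m + m)*(b + m) = -2/3 + (2*m)*(b + m) = -2/3 + 2*m*(b + m))
(L(-10) + d(2, sqrt(-5 + 1)*4)*19)**2 = (17 + (-2/3 + 2*2**2 + 2*(sqrt(-5 + 1)*4)*2)*19)**2 = (17 + (-2/3 + 2*4 + 2*(sqrt(-4)*4)*2)*19)**2 = (17 + (-2/3 + 8 + 2*((2*I)*4)*2)*19)**2 = (17 + (-2/3 + 8 + 2*(8*I)*2)*19)**2 = (17 + (-2/3 + 8 + 32*I)*19)**2 = (17 + (22/3 + 32*I)*19)**2 = (17 + (418/3 + 608*I))**2 = (469/3 + 608*I)**2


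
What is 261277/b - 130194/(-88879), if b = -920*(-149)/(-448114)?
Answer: -5203051352888771/6091766660 ≈ -8.5411e+5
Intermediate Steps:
b = -68540/224057 (b = 137080*(-1/448114) = -68540/224057 ≈ -0.30590)
261277/b - 130194/(-88879) = 261277/(-68540/224057) - 130194/(-88879) = 261277*(-224057/68540) - 130194*(-1/88879) = -58540940789/68540 + 130194/88879 = -5203051352888771/6091766660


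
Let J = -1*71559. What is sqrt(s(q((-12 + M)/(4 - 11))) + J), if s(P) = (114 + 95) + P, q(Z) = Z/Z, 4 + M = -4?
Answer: I*sqrt(71349) ≈ 267.11*I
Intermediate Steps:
M = -8 (M = -4 - 4 = -8)
q(Z) = 1
s(P) = 209 + P
J = -71559
sqrt(s(q((-12 + M)/(4 - 11))) + J) = sqrt((209 + 1) - 71559) = sqrt(210 - 71559) = sqrt(-71349) = I*sqrt(71349)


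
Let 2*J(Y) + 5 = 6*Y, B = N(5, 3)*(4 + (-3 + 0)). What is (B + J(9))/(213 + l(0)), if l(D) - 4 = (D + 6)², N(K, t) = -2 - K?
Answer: 35/506 ≈ 0.069170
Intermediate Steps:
l(D) = 4 + (6 + D)² (l(D) = 4 + (D + 6)² = 4 + (6 + D)²)
B = -7 (B = (-2 - 1*5)*(4 + (-3 + 0)) = (-2 - 5)*(4 - 3) = -7*1 = -7)
J(Y) = -5/2 + 3*Y (J(Y) = -5/2 + (6*Y)/2 = -5/2 + 3*Y)
(B + J(9))/(213 + l(0)) = (-7 + (-5/2 + 3*9))/(213 + (4 + (6 + 0)²)) = (-7 + (-5/2 + 27))/(213 + (4 + 6²)) = (-7 + 49/2)/(213 + (4 + 36)) = 35/(2*(213 + 40)) = (35/2)/253 = (35/2)*(1/253) = 35/506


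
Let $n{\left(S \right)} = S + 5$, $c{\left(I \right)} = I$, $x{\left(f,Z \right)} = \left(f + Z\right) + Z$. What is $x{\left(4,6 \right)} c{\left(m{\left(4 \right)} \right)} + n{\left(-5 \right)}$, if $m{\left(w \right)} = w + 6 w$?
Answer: $448$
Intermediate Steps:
$x{\left(f,Z \right)} = f + 2 Z$ ($x{\left(f,Z \right)} = \left(Z + f\right) + Z = f + 2 Z$)
$m{\left(w \right)} = 7 w$
$n{\left(S \right)} = 5 + S$
$x{\left(4,6 \right)} c{\left(m{\left(4 \right)} \right)} + n{\left(-5 \right)} = \left(4 + 2 \cdot 6\right) 7 \cdot 4 + \left(5 - 5\right) = \left(4 + 12\right) 28 + 0 = 16 \cdot 28 + 0 = 448 + 0 = 448$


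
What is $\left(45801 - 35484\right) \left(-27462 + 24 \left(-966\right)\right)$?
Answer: $-522514782$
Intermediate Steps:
$\left(45801 - 35484\right) \left(-27462 + 24 \left(-966\right)\right) = 10317 \left(-27462 - 23184\right) = 10317 \left(-50646\right) = -522514782$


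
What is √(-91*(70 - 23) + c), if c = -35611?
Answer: 12*I*√277 ≈ 199.72*I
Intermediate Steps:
√(-91*(70 - 23) + c) = √(-91*(70 - 23) - 35611) = √(-91*47 - 35611) = √(-4277 - 35611) = √(-39888) = 12*I*√277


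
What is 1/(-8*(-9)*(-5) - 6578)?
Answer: -1/6938 ≈ -0.00014413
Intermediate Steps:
1/(-8*(-9)*(-5) - 6578) = 1/(72*(-5) - 6578) = 1/(-360 - 6578) = 1/(-6938) = -1/6938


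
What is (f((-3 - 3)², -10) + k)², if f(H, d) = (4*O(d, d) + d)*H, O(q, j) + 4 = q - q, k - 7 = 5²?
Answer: 817216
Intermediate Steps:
k = 32 (k = 7 + 5² = 7 + 25 = 32)
O(q, j) = -4 (O(q, j) = -4 + (q - q) = -4 + 0 = -4)
f(H, d) = H*(-16 + d) (f(H, d) = (4*(-4) + d)*H = (-16 + d)*H = H*(-16 + d))
(f((-3 - 3)², -10) + k)² = ((-3 - 3)²*(-16 - 10) + 32)² = ((-6)²*(-26) + 32)² = (36*(-26) + 32)² = (-936 + 32)² = (-904)² = 817216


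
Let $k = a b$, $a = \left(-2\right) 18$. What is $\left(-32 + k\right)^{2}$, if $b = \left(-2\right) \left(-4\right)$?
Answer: $102400$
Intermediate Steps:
$a = -36$
$b = 8$
$k = -288$ ($k = \left(-36\right) 8 = -288$)
$\left(-32 + k\right)^{2} = \left(-32 - 288\right)^{2} = \left(-320\right)^{2} = 102400$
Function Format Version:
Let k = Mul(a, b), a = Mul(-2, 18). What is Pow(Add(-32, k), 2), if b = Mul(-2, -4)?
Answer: 102400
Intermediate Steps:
a = -36
b = 8
k = -288 (k = Mul(-36, 8) = -288)
Pow(Add(-32, k), 2) = Pow(Add(-32, -288), 2) = Pow(-320, 2) = 102400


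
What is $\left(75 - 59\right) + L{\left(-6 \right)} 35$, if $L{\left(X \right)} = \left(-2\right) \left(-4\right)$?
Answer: $296$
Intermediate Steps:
$L{\left(X \right)} = 8$
$\left(75 - 59\right) + L{\left(-6 \right)} 35 = \left(75 - 59\right) + 8 \cdot 35 = \left(75 - 59\right) + 280 = 16 + 280 = 296$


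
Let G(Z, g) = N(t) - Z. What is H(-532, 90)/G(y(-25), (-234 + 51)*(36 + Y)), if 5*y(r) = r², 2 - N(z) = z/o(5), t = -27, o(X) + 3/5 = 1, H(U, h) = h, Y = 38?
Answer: -60/37 ≈ -1.6216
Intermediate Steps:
o(X) = ⅖ (o(X) = -⅗ + 1 = ⅖)
N(z) = 2 - 5*z/2 (N(z) = 2 - z/⅖ = 2 - z*5/2 = 2 - 5*z/2)
y(r) = r²/5
G(Z, g) = 139/2 - Z (G(Z, g) = (2 - 5/2*(-27)) - Z = (2 + 135/2) - Z = 139/2 - Z)
H(-532, 90)/G(y(-25), (-234 + 51)*(36 + Y)) = 90/(139/2 - (-25)²/5) = 90/(139/2 - 625/5) = 90/(139/2 - 1*125) = 90/(139/2 - 125) = 90/(-111/2) = 90*(-2/111) = -60/37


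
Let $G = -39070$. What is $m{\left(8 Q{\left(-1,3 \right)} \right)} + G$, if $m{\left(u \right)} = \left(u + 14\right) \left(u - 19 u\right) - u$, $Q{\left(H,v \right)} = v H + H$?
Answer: $-49406$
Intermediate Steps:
$Q{\left(H,v \right)} = H + H v$ ($Q{\left(H,v \right)} = H v + H = H + H v$)
$m{\left(u \right)} = - u - 18 u \left(14 + u\right)$ ($m{\left(u \right)} = \left(14 + u\right) \left(- 18 u\right) - u = - 18 u \left(14 + u\right) - u = - u - 18 u \left(14 + u\right)$)
$m{\left(8 Q{\left(-1,3 \right)} \right)} + G = - 8 \left(- (1 + 3)\right) \left(253 + 18 \cdot 8 \left(- (1 + 3)\right)\right) - 39070 = - 8 \left(\left(-1\right) 4\right) \left(253 + 18 \cdot 8 \left(\left(-1\right) 4\right)\right) - 39070 = - 8 \left(-4\right) \left(253 + 18 \cdot 8 \left(-4\right)\right) - 39070 = \left(-1\right) \left(-32\right) \left(253 + 18 \left(-32\right)\right) - 39070 = \left(-1\right) \left(-32\right) \left(253 - 576\right) - 39070 = \left(-1\right) \left(-32\right) \left(-323\right) - 39070 = -10336 - 39070 = -49406$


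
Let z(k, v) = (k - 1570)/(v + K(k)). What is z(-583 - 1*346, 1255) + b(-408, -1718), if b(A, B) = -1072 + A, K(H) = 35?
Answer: -637233/430 ≈ -1481.9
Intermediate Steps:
z(k, v) = (-1570 + k)/(35 + v) (z(k, v) = (k - 1570)/(v + 35) = (-1570 + k)/(35 + v))
z(-583 - 1*346, 1255) + b(-408, -1718) = (-1570 + (-583 - 1*346))/(35 + 1255) + (-1072 - 408) = (-1570 + (-583 - 346))/1290 - 1480 = (-1570 - 929)/1290 - 1480 = (1/1290)*(-2499) - 1480 = -833/430 - 1480 = -637233/430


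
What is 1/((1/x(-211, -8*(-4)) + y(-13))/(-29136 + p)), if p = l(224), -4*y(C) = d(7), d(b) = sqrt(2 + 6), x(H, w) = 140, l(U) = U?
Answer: 4047680/9799 + 283337600*sqrt(2)/9799 ≈ 41305.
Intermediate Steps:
d(b) = 2*sqrt(2) (d(b) = sqrt(8) = 2*sqrt(2))
y(C) = -sqrt(2)/2
p = 224
1/((1/x(-211, -8*(-4)) + y(-13))/(-29136 + p)) = 1/((1/140 - sqrt(2)/2)/(-29136 + 224)) = 1/((1/140 - sqrt(2)/2)/(-28912)) = 1/((1/140 - sqrt(2)/2)*(-1/28912)) = 1/(-1/4047680 + sqrt(2)/57824)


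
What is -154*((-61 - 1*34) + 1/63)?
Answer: 131648/9 ≈ 14628.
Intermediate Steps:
-154*((-61 - 1*34) + 1/63) = -154*((-61 - 34) + 1/63) = -154*(-95 + 1/63) = -154*(-5984/63) = 131648/9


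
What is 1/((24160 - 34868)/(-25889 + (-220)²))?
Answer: -22511/10708 ≈ -2.1023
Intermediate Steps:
1/((24160 - 34868)/(-25889 + (-220)²)) = 1/(-10708/(-25889 + 48400)) = 1/(-10708/22511) = -22511/10708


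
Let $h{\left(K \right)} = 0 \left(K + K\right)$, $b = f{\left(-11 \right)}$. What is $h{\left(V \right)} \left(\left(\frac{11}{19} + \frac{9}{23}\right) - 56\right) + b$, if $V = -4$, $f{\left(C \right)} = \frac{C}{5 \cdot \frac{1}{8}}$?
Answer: $- \frac{88}{5} \approx -17.6$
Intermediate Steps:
$f{\left(C \right)} = \frac{8 C}{5}$ ($f{\left(C \right)} = \frac{C}{5 \cdot \frac{1}{8}} = \frac{C}{\frac{5}{8}} = C \frac{8}{5} = \frac{8 C}{5}$)
$b = - \frac{88}{5}$ ($b = \frac{8}{5} \left(-11\right) = - \frac{88}{5} \approx -17.6$)
$h{\left(K \right)} = 0$ ($h{\left(K \right)} = 0 \cdot 2 K = 0$)
$h{\left(V \right)} \left(\left(\frac{11}{19} + \frac{9}{23}\right) - 56\right) + b = 0 \left(\left(\frac{11}{19} + \frac{9}{23}\right) - 56\right) - \frac{88}{5} = 0 \left(\frac{424}{437} - 56\right) - \frac{88}{5} = 0 \left(- \frac{24048}{437}\right) - \frac{88}{5} = 0 - \frac{88}{5} = - \frac{88}{5}$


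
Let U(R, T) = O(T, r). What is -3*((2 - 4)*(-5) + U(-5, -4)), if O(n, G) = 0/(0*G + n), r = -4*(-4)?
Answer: -30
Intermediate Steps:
r = 16
O(n, G) = 0 (O(n, G) = 0/(0 + n) = 0/n = 0)
U(R, T) = 0
-3*((2 - 4)*(-5) + U(-5, -4)) = -3*((2 - 4)*(-5) + 0) = -3*(-2*(-5) + 0) = -3*(10 + 0) = -3*10 = -30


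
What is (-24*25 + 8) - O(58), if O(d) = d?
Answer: -650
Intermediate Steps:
(-24*25 + 8) - O(58) = (-24*25 + 8) - 1*58 = (-600 + 8) - 58 = -592 - 58 = -650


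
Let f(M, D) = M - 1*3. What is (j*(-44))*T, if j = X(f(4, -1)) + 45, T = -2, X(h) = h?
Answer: 4048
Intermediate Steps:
f(M, D) = -3 + M (f(M, D) = M - 3 = -3 + M)
j = 46 (j = (-3 + 4) + 45 = 1 + 45 = 46)
(j*(-44))*T = (46*(-44))*(-2) = -2024*(-2) = 4048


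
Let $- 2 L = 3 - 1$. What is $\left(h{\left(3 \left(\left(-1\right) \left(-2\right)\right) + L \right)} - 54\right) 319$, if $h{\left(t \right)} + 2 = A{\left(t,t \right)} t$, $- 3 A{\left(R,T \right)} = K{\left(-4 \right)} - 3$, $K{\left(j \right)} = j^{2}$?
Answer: $- \frac{74327}{3} \approx -24776.0$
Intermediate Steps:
$L = -1$ ($L = - \frac{3 - 1}{2} = \left(- \frac{1}{2}\right) 2 = -1$)
$A{\left(R,T \right)} = - \frac{13}{3}$ ($A{\left(R,T \right)} = - \frac{\left(-4\right)^{2} - 3}{3} = - \frac{16 - 3}{3} = \left(- \frac{1}{3}\right) 13 = - \frac{13}{3}$)
$h{\left(t \right)} = -2 - \frac{13 t}{3}$
$\left(h{\left(3 \left(\left(-1\right) \left(-2\right)\right) + L \right)} - 54\right) 319 = \left(\left(-2 - \frac{13 \left(3 \left(\left(-1\right) \left(-2\right)\right) - 1\right)}{3}\right) - 54\right) 319 = \left(\left(-2 - \frac{13 \left(3 \cdot 2 - 1\right)}{3}\right) - 54\right) 319 = \left(\left(-2 - \frac{13 \left(6 - 1\right)}{3}\right) - 54\right) 319 = \left(\left(-2 - \frac{65}{3}\right) - 54\right) 319 = \left(- \frac{71}{3} - 54\right) 319 = \left(- \frac{233}{3}\right) 319 = - \frac{74327}{3}$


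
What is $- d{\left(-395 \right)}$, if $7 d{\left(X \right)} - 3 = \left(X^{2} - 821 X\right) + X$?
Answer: $- \frac{479928}{7} \approx -68561.0$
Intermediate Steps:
$d{\left(X \right)} = \frac{3}{7} - \frac{820 X}{7} + \frac{X^{2}}{7}$ ($d{\left(X \right)} = \frac{3}{7} + \frac{\left(X^{2} - 821 X\right) + X}{7} = \frac{3}{7} + \frac{X^{2} - 820 X}{7} = \frac{3}{7} + \left(- \frac{820 X}{7} + \frac{X^{2}}{7}\right) = \frac{3}{7} - \frac{820 X}{7} + \frac{X^{2}}{7}$)
$- d{\left(-395 \right)} = - (\frac{3}{7} - - \frac{323900}{7} + \frac{\left(-395\right)^{2}}{7}) = - (\frac{3}{7} + \frac{323900}{7} + \frac{1}{7} \cdot 156025) = - (\frac{3}{7} + \frac{323900}{7} + \frac{156025}{7}) = \left(-1\right) \frac{479928}{7} = - \frac{479928}{7}$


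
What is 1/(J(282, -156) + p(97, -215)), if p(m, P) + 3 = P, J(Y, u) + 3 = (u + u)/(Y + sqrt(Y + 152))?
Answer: -51973/11543849 - 12*sqrt(434)/150070037 ≈ -0.0045039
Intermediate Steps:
J(Y, u) = -3 + 2*u/(Y + sqrt(152 + Y)) (J(Y, u) = -3 + (u + u)/(Y + sqrt(Y + 152)) = -3 + (2*u)/(Y + sqrt(152 + Y)) = -3 + 2*u/(Y + sqrt(152 + Y)))
p(m, P) = -3 + P
1/(J(282, -156) + p(97, -215)) = 1/((-3*282 - 3*sqrt(152 + 282) + 2*(-156))/(282 + sqrt(152 + 282)) + (-3 - 215)) = 1/((-846 - 3*sqrt(434) - 312)/(282 + sqrt(434)) - 218) = 1/((-1158 - 3*sqrt(434))/(282 + sqrt(434)) - 218) = 1/(-218 + (-1158 - 3*sqrt(434))/(282 + sqrt(434)))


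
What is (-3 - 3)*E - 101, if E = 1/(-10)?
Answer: -502/5 ≈ -100.40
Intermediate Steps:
E = -⅒ (E = 1*(-⅒) = -⅒ ≈ -0.10000)
(-3 - 3)*E - 101 = (-3 - 3)*(-⅒) - 101 = -6*(-⅒) - 101 = ⅗ - 101 = -502/5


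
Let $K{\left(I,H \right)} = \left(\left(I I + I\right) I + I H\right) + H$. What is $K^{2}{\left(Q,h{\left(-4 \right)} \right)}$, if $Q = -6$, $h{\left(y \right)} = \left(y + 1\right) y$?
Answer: $57600$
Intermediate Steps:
$h{\left(y \right)} = y \left(1 + y\right)$ ($h{\left(y \right)} = \left(1 + y\right) y = y \left(1 + y\right)$)
$K{\left(I,H \right)} = H + H I + I \left(I + I^{2}\right)$ ($K{\left(I,H \right)} = \left(\left(I^{2} + I\right) I + H I\right) + H = \left(\left(I + I^{2}\right) I + H I\right) + H = \left(I \left(I + I^{2}\right) + H I\right) + H = \left(H I + I \left(I + I^{2}\right)\right) + H = H + H I + I \left(I + I^{2}\right)$)
$K^{2}{\left(Q,h{\left(-4 \right)} \right)} = \left(- 4 \left(1 - 4\right) + \left(-6\right)^{2} + \left(-6\right)^{3} + - 4 \left(1 - 4\right) \left(-6\right)\right)^{2} = \left(\left(-4\right) \left(-3\right) + 36 - 216 + \left(-4\right) \left(-3\right) \left(-6\right)\right)^{2} = \left(12 + 36 - 216 + 12 \left(-6\right)\right)^{2} = \left(12 + 36 - 216 - 72\right)^{2} = \left(-240\right)^{2} = 57600$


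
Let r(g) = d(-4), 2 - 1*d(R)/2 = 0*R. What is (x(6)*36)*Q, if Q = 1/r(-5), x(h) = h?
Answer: 54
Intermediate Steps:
d(R) = 4 (d(R) = 4 - 0*R = 4 - 2*0 = 4 + 0 = 4)
r(g) = 4
Q = ¼ (Q = 1/4 = ¼ ≈ 0.25000)
(x(6)*36)*Q = (6*36)*(¼) = 216*(¼) = 54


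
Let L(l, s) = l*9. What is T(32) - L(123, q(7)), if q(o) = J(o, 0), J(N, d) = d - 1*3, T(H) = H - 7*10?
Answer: -1145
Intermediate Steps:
T(H) = -70 + H (T(H) = H - 70 = -70 + H)
J(N, d) = -3 + d (J(N, d) = d - 3 = -3 + d)
q(o) = -3 (q(o) = -3 + 0 = -3)
L(l, s) = 9*l
T(32) - L(123, q(7)) = (-70 + 32) - 9*123 = -38 - 1*1107 = -38 - 1107 = -1145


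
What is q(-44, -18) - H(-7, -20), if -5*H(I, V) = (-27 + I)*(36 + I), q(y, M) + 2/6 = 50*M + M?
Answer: -16733/15 ≈ -1115.5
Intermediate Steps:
q(y, M) = -⅓ + 51*M (q(y, M) = -⅓ + (50*M + M) = -⅓ + 51*M)
H(I, V) = -(-27 + I)*(36 + I)/5
q(-44, -18) - H(-7, -20) = (-⅓ + 51*(-18)) - (972/5 - 9/5*(-7) - ⅕*(-7)²) = (-⅓ - 918) - (972/5 + 63/5 - ⅕*49) = -2755/3 - (972/5 + 63/5 - 49/5) = -2755/3 - 1*986/5 = -2755/3 - 986/5 = -16733/15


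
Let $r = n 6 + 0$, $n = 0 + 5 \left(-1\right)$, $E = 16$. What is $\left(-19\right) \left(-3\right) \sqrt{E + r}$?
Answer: $57 i \sqrt{14} \approx 213.27 i$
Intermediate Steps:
$n = -5$ ($n = 0 - 5 = -5$)
$r = -30$ ($r = \left(-5\right) 6 + 0 = -30 + 0 = -30$)
$\left(-19\right) \left(-3\right) \sqrt{E + r} = \left(-19\right) \left(-3\right) \sqrt{16 - 30} = 57 \sqrt{-14} = 57 i \sqrt{14}$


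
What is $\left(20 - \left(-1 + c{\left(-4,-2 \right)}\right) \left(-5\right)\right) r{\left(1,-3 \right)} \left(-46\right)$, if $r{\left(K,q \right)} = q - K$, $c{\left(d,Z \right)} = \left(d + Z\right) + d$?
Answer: $-6440$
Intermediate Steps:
$c{\left(d,Z \right)} = Z + 2 d$ ($c{\left(d,Z \right)} = \left(Z + d\right) + d = Z + 2 d$)
$\left(20 - \left(-1 + c{\left(-4,-2 \right)}\right) \left(-5\right)\right) r{\left(1,-3 \right)} \left(-46\right) = \left(20 - \left(-1 + \left(-2 + 2 \left(-4\right)\right)\right) \left(-5\right)\right) \left(-3 - 1\right) \left(-46\right) = \left(20 - \left(-1 - 10\right) \left(-5\right)\right) \left(-3 - 1\right) \left(-46\right) = \left(20 - \left(-1 - 10\right) \left(-5\right)\right) \left(-4\right) \left(-46\right) = \left(20 - \left(-11\right) \left(-5\right)\right) \left(-4\right) \left(-46\right) = \left(20 - 55\right) \left(-4\right) \left(-46\right) = \left(-35\right) \left(-4\right) \left(-46\right) = 140 \left(-46\right) = -6440$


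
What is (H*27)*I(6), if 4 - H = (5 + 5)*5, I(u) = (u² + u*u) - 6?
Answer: -81972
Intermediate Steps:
I(u) = -6 + 2*u² (I(u) = (u² + u²) - 6 = 2*u² - 6 = -6 + 2*u²)
H = -46 (H = 4 - (5 + 5)*5 = 4 - 10*5 = 4 - 1*50 = 4 - 50 = -46)
(H*27)*I(6) = (-46*27)*(-6 + 2*6²) = -1242*(-6 + 2*36) = -1242*(-6 + 72) = -1242*66 = -81972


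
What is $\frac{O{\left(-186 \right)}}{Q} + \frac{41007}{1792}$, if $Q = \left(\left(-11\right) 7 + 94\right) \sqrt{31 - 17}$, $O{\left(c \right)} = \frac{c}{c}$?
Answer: $\frac{41007}{1792} + \frac{\sqrt{14}}{238} \approx 22.899$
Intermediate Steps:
$O{\left(c \right)} = 1$
$Q = 17 \sqrt{14}$ ($Q = \left(-77 + 94\right) \sqrt{14} = 17 \sqrt{14} \approx 63.608$)
$\frac{O{\left(-186 \right)}}{Q} + \frac{41007}{1792} = 1 \frac{1}{17 \sqrt{14}} + \frac{41007}{1792} = 1 \frac{\sqrt{14}}{238} + 41007 \cdot \frac{1}{1792} = \frac{\sqrt{14}}{238} + \frac{41007}{1792} = \frac{41007}{1792} + \frac{\sqrt{14}}{238}$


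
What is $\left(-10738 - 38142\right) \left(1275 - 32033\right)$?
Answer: $1503451040$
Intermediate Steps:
$\left(-10738 - 38142\right) \left(1275 - 32033\right) = \left(-48880\right) \left(-30758\right) = 1503451040$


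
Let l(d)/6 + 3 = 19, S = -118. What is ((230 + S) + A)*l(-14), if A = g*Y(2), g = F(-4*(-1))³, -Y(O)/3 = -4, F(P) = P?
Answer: 84480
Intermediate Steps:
Y(O) = 12 (Y(O) = -3*(-4) = 12)
g = 64 (g = (-4*(-1))³ = 4³ = 64)
l(d) = 96 (l(d) = -18 + 6*19 = -18 + 114 = 96)
A = 768 (A = 64*12 = 768)
((230 + S) + A)*l(-14) = ((230 - 118) + 768)*96 = (112 + 768)*96 = 880*96 = 84480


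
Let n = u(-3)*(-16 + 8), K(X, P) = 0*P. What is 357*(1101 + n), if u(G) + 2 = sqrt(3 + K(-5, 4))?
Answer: 398769 - 2856*sqrt(3) ≈ 3.9382e+5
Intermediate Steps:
K(X, P) = 0
u(G) = -2 + sqrt(3) (u(G) = -2 + sqrt(3 + 0) = -2 + sqrt(3))
n = 16 - 8*sqrt(3) (n = (-2 + sqrt(3))*(-16 + 8) = (-2 + sqrt(3))*(-8) = 16 - 8*sqrt(3) ≈ 2.1436)
357*(1101 + n) = 357*(1101 + (16 - 8*sqrt(3))) = 357*(1117 - 8*sqrt(3)) = 398769 - 2856*sqrt(3)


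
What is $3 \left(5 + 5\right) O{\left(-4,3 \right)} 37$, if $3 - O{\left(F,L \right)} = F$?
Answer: $7770$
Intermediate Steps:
$O{\left(F,L \right)} = 3 - F$
$3 \left(5 + 5\right) O{\left(-4,3 \right)} 37 = 3 \left(5 + 5\right) \left(3 - -4\right) 37 = 3 \cdot 10 \left(3 + 4\right) 37 = 30 \cdot 7 \cdot 37 = 210 \cdot 37 = 7770$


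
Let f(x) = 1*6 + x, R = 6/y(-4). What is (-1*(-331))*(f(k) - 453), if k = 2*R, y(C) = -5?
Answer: -743757/5 ≈ -1.4875e+5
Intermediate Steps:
R = -6/5 (R = 6/(-5) = 6*(-⅕) = -6/5 ≈ -1.2000)
k = -12/5 (k = 2*(-6/5) = -12/5 ≈ -2.4000)
f(x) = 6 + x
(-1*(-331))*(f(k) - 453) = (-1*(-331))*((6 - 12/5) - 453) = 331*(18/5 - 453) = 331*(-2247/5) = -743757/5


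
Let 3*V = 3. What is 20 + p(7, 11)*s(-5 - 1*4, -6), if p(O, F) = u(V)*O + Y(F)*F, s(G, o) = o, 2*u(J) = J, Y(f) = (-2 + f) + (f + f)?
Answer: -2047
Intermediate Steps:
Y(f) = -2 + 3*f (Y(f) = (-2 + f) + 2*f = -2 + 3*f)
V = 1 (V = (⅓)*3 = 1)
u(J) = J/2
p(O, F) = O/2 + F*(-2 + 3*F) (p(O, F) = ((½)*1)*O + (-2 + 3*F)*F = O/2 + F*(-2 + 3*F))
20 + p(7, 11)*s(-5 - 1*4, -6) = 20 + ((½)*7 + 11*(-2 + 3*11))*(-6) = 20 + (7/2 + 11*(-2 + 33))*(-6) = 20 + (7/2 + 11*31)*(-6) = 20 + (7/2 + 341)*(-6) = 20 + (689/2)*(-6) = 20 - 2067 = -2047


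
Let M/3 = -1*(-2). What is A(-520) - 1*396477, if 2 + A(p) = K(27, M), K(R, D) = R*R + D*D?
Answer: -395714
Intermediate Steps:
M = 6 (M = 3*(-1*(-2)) = 3*2 = 6)
K(R, D) = D² + R² (K(R, D) = R² + D² = D² + R²)
A(p) = 763 (A(p) = -2 + (6² + 27²) = -2 + (36 + 729) = -2 + 765 = 763)
A(-520) - 1*396477 = 763 - 1*396477 = 763 - 396477 = -395714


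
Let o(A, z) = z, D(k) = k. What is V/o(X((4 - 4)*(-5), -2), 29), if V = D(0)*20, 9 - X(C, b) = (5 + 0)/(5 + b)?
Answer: 0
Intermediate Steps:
X(C, b) = 9 - 5/(5 + b) (X(C, b) = 9 - (5 + 0)/(5 + b) = 9 - 5/(5 + b))
V = 0 (V = 0*20 = 0)
V/o(X((4 - 4)*(-5), -2), 29) = 0/29 = 0*(1/29) = 0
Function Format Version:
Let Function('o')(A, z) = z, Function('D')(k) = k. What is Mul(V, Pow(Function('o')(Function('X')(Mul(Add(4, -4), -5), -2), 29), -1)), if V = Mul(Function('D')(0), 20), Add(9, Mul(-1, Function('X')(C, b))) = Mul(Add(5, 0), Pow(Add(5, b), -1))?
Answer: 0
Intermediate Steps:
Function('X')(C, b) = Add(9, Mul(-5, Pow(Add(5, b), -1))) (Function('X')(C, b) = Add(9, Mul(-1, Mul(Add(5, 0), Pow(Add(5, b), -1)))) = Add(9, Mul(-1, Mul(5, Pow(Add(5, b), -1)))) = Add(9, Mul(-5, Pow(Add(5, b), -1))))
V = 0 (V = Mul(0, 20) = 0)
Mul(V, Pow(Function('o')(Function('X')(Mul(Add(4, -4), -5), -2), 29), -1)) = Mul(0, Pow(29, -1)) = Mul(0, Rational(1, 29)) = 0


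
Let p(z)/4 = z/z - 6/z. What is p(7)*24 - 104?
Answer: -632/7 ≈ -90.286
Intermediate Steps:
p(z) = 4 - 24/z (p(z) = 4*(z/z - 6/z) = 4*(1 - 6/z) = 4 - 24/z)
p(7)*24 - 104 = (4 - 24/7)*24 - 104 = (4/7)*24 - 104 = 96/7 - 104 = -632/7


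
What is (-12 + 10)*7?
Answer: -14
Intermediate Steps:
(-12 + 10)*7 = -2*7 = -14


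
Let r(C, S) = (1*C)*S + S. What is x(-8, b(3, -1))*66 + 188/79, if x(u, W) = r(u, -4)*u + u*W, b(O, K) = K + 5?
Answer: -1334596/79 ≈ -16894.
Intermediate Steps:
b(O, K) = 5 + K
r(C, S) = S + C*S (r(C, S) = C*S + S = S + C*S)
x(u, W) = W*u + u*(-4 - 4*u) (x(u, W) = (-4*(1 + u))*u + u*W = (-4 - 4*u)*u + W*u = u*(-4 - 4*u) + W*u = W*u + u*(-4 - 4*u))
x(-8, b(3, -1))*66 + 188/79 = -8*(-4 + (5 - 1) - 4*(-8))*66 + 188/79 = -8*(-4 + 4 + 32)*66 + 188*(1/79) = -8*32*66 + 188/79 = -256*66 + 188/79 = -16896 + 188/79 = -1334596/79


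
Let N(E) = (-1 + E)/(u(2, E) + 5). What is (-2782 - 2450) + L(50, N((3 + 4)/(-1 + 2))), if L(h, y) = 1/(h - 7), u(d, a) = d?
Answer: -224975/43 ≈ -5232.0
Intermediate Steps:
N(E) = -⅐ + E/7 (N(E) = (-1 + E)/(2 + 5) = (-1 + E)/7 = (-1 + E)*(⅐) = -⅐ + E/7)
L(h, y) = 1/(-7 + h)
(-2782 - 2450) + L(50, N((3 + 4)/(-1 + 2))) = (-2782 - 2450) + 1/(-7 + 50) = -5232 + 1/43 = -224975/43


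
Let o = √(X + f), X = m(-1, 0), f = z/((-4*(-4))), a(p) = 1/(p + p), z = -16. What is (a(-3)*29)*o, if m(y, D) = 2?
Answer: -29/6 ≈ -4.8333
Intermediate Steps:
a(p) = 1/(2*p)
f = -1 (f = -16/((-4*(-4))) = -16/16 = -16*1/16 = -1)
X = 2
o = 1 (o = √(2 - 1) = √1 = 1)
(a(-3)*29)*o = (((½)/(-3))*29)*1 = (((½)*(-⅓))*29)*1 = -⅙*29*1 = -29/6*1 = -29/6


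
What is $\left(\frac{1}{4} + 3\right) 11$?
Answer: $\frac{143}{4} \approx 35.75$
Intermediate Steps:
$\left(\frac{1}{4} + 3\right) 11 = \frac{13}{4} \cdot 11 = \frac{143}{4}$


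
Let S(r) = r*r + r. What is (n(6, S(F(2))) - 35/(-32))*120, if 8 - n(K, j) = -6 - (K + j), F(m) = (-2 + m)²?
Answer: 10125/4 ≈ 2531.3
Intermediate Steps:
S(r) = r + r² (S(r) = r² + r = r + r²)
n(K, j) = 14 + K + j (n(K, j) = 8 - (-6 - (K + j)) = 8 - (-6 + (-K - j)) = 8 - (-6 - K - j) = 8 + (6 + K + j) = 14 + K + j)
(n(6, S(F(2))) - 35/(-32))*120 = ((14 + 6 + (-2 + 2)²*(1 + (-2 + 2)²)) - 35/(-32))*120 = ((14 + 6 + 0²*(1 + 0²)) - 35*(-1/32))*120 = ((14 + 6 + 0*(1 + 0)) + 35/32)*120 = ((14 + 6 + 0*1) + 35/32)*120 = ((14 + 6 + 0) + 35/32)*120 = (20 + 35/32)*120 = (675/32)*120 = 10125/4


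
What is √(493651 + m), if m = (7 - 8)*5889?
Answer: √487762 ≈ 698.40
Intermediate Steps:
m = -5889 (m = -1*5889 = -5889)
√(493651 + m) = √(493651 - 5889) = √487762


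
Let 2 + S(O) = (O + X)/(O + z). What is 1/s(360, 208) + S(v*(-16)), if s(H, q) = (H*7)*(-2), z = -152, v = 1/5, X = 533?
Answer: -2646727/488880 ≈ -5.4139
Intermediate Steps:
v = 1/5 ≈ 0.20000
s(H, q) = -14*H (s(H, q) = (7*H)*(-2) = -14*H)
S(O) = -2 + (533 + O)/(-152 + O) (S(O) = -2 + (O + 533)/(O - 152) = -2 + (533 + O)/(-152 + O))
1/s(360, 208) + S(v*(-16)) = 1/(-14*360) + (837 - (-16)/5)/(-152 + (1/5)*(-16)) = 1/(-5040) + (837 - 1*(-16/5))/(-152 - 16/5) = -1/5040 + (837 + 16/5)/(-776/5) = -1/5040 - 5/776*4201/5 = -1/5040 - 4201/776 = -2646727/488880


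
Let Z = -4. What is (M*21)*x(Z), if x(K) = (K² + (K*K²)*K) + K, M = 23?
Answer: 129444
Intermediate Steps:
x(K) = K + K² + K⁴ (x(K) = (K² + K³*K) + K = (K² + K⁴) + K = K + K² + K⁴)
(M*21)*x(Z) = (23*21)*(-4*(1 - 4 + (-4)³)) = 483*(-4*(1 - 4 - 64)) = 483*(-4*(-67)) = 483*268 = 129444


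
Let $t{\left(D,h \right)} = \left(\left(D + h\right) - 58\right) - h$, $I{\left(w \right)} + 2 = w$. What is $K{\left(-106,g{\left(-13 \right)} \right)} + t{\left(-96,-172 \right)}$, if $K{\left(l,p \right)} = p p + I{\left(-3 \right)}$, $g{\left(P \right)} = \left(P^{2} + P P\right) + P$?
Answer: $105466$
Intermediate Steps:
$g{\left(P \right)} = P + 2 P^{2}$ ($g{\left(P \right)} = \left(P^{2} + P^{2}\right) + P = 2 P^{2} + P = P + 2 P^{2}$)
$I{\left(w \right)} = -2 + w$
$t{\left(D,h \right)} = -58 + D$ ($t{\left(D,h \right)} = \left(-58 + D + h\right) - h = -58 + D$)
$K{\left(l,p \right)} = -5 + p^{2}$ ($K{\left(l,p \right)} = p p - 5 = p^{2} - 5 = -5 + p^{2}$)
$K{\left(-106,g{\left(-13 \right)} \right)} + t{\left(-96,-172 \right)} = \left(-5 + \left(- 13 \left(1 + 2 \left(-13\right)\right)\right)^{2}\right) - 154 = \left(-5 + \left(- 13 \left(1 - 26\right)\right)^{2}\right) - 154 = \left(-5 + \left(\left(-13\right) \left(-25\right)\right)^{2}\right) - 154 = \left(-5 + 325^{2}\right) - 154 = \left(-5 + 105625\right) - 154 = 105620 - 154 = 105466$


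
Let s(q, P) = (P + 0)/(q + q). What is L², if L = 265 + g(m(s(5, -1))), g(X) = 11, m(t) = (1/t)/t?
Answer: 76176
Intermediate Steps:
s(q, P) = P/(2*q) (s(q, P) = P/((2*q)) = P*(1/(2*q)) = P/(2*q))
m(t) = t⁻² (m(t) = 1/(t*t) = t⁻²)
L = 276 (L = 265 + 11 = 276)
L² = 276² = 76176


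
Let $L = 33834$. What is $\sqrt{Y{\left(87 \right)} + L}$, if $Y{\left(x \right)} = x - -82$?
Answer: $\sqrt{34003} \approx 184.4$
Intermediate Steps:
$Y{\left(x \right)} = 82 + x$ ($Y{\left(x \right)} = x + 82 = 82 + x$)
$\sqrt{Y{\left(87 \right)} + L} = \sqrt{\left(82 + 87\right) + 33834} = \sqrt{169 + 33834} = \sqrt{34003}$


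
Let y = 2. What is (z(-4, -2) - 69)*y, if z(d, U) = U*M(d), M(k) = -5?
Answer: -118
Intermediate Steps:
z(d, U) = -5*U (z(d, U) = U*(-5) = -5*U)
(z(-4, -2) - 69)*y = (-5*(-2) - 69)*2 = (10 - 69)*2 = -59*2 = -118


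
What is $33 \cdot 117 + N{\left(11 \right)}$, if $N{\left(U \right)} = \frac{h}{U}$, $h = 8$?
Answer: $\frac{42479}{11} \approx 3861.7$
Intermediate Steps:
$N{\left(U \right)} = \frac{8}{U}$
$33 \cdot 117 + N{\left(11 \right)} = 33 \cdot 117 + \frac{8}{11} = 3861 + 8 \cdot \frac{1}{11} = 3861 + \frac{8}{11} = \frac{42479}{11}$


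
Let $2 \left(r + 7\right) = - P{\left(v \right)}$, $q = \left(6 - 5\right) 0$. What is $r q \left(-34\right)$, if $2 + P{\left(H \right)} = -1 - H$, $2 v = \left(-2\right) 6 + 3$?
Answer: $0$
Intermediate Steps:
$v = - \frac{9}{2}$ ($v = \frac{\left(-2\right) 6 + 3}{2} = \frac{-12 + 3}{2} = \frac{1}{2} \left(-9\right) = - \frac{9}{2} \approx -4.5$)
$P{\left(H \right)} = -3 - H$ ($P{\left(H \right)} = -2 - \left(1 + H\right) = -3 - H$)
$q = 0$ ($q = 1 \cdot 0 = 0$)
$r = - \frac{31}{4}$ ($r = -7 + \frac{\left(-1\right) \left(-3 - - \frac{9}{2}\right)}{2} = -7 + \frac{\left(-1\right) \left(-3 + \frac{9}{2}\right)}{2} = -7 + \frac{\left(-1\right) \frac{3}{2}}{2} = -7 + \frac{1}{2} \left(- \frac{3}{2}\right) = -7 - \frac{3}{4} = - \frac{31}{4} \approx -7.75$)
$r q \left(-34\right) = \left(- \frac{31}{4}\right) 0 \left(-34\right) = 0 \left(-34\right) = 0$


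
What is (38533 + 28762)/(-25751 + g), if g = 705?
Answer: -67295/25046 ≈ -2.6869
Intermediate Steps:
(38533 + 28762)/(-25751 + g) = (38533 + 28762)/(-25751 + 705) = 67295/(-25046) = 67295*(-1/25046) = -67295/25046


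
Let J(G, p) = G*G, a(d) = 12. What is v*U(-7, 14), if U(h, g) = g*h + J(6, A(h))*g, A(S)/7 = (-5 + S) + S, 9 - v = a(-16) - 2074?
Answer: 840826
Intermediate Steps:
v = 2071 (v = 9 - (12 - 2074) = 9 - 1*(-2062) = 9 + 2062 = 2071)
A(S) = -35 + 14*S (A(S) = 7*((-5 + S) + S) = 7*(-5 + 2*S) = -35 + 14*S)
J(G, p) = G²
U(h, g) = 36*g + g*h (U(h, g) = g*h + 6²*g = g*h + 36*g = 36*g + g*h)
v*U(-7, 14) = 2071*(14*(36 - 7)) = 2071*(14*29) = 2071*406 = 840826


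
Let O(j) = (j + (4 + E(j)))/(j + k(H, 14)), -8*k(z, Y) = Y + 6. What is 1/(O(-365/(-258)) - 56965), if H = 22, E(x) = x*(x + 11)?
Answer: -10320/588097303 ≈ -1.7548e-5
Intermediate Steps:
E(x) = x*(11 + x)
k(z, Y) = -¾ - Y/8 (k(z, Y) = -(Y + 6)/8 = -(6 + Y)/8 = -¾ - Y/8)
O(j) = (4 + j + j*(11 + j))/(-5/2 + j) (O(j) = (j + (4 + j*(11 + j)))/(j + (-¾ - ⅛*14)) = (4 + j + j*(11 + j))/(j + (-¾ - 7/4)) = (4 + j + j*(11 + j))/(j - 5/2) = (4 + j + j*(11 + j))/(-5/2 + j))
1/(O(-365/(-258)) - 56965) = 1/(2*(4 + (-365/(-258))² + 12*(-365/(-258)))/(-5 + 2*(-365/(-258))) - 56965) = 1/(2*(4 + (-365*(-1/258))² + 12*(-365*(-1/258)))/(-5 + 2*(-365*(-1/258))) - 56965) = 1/(2*(4 + (365/258)² + 12*(365/258))/(-5 + 2*(365/258)) - 56965) = 1/(2*(4 + 133225/66564 + 730/43)/(-5 + 365/129) - 56965) = 1/(2*(1529521/66564)/(-280/129) - 56965) = 1/(2*(-129/280)*(1529521/66564) - 56965) = 1/(-218503/10320 - 56965) = 1/(-588097303/10320) = -10320/588097303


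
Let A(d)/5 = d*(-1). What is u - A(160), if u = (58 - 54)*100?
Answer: 1200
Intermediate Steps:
u = 400 (u = 4*100 = 400)
A(d) = -5*d (A(d) = 5*(d*(-1)) = 5*(-d) = -5*d)
u - A(160) = 400 - (-5)*160 = 400 - 1*(-800) = 400 + 800 = 1200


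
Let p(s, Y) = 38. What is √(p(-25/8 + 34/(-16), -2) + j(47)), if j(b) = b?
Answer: √85 ≈ 9.2195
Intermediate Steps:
√(p(-25/8 + 34/(-16), -2) + j(47)) = √(38 + 47) = √85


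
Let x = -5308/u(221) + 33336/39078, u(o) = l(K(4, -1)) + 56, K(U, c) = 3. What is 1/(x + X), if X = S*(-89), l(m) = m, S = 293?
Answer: -128089/3351591253 ≈ -3.8217e-5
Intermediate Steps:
u(o) = 59 (u(o) = 3 + 56 = 59)
x = -11414400/128089 (x = -5308/59 + 33336/39078 = -5308*1/59 + 33336*(1/39078) = -5308/59 + 1852/2171 = -11414400/128089 ≈ -89.113)
X = -26077 (X = 293*(-89) = -26077)
1/(x + X) = 1/(-11414400/128089 - 26077) = 1/(-3351591253/128089) = -128089/3351591253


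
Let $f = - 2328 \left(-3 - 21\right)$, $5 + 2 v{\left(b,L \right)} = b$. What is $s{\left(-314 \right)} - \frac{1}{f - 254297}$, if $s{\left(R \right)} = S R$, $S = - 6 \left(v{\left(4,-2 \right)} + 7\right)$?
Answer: $\frac{2429912551}{198425} \approx 12246.0$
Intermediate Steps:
$v{\left(b,L \right)} = - \frac{5}{2} + \frac{b}{2}$
$S = -39$ ($S = - 6 \left(\left(- \frac{5}{2} + \frac{1}{2} \cdot 4\right) + 7\right) = - 6 \left(\left(- \frac{5}{2} + 2\right) + 7\right) = - 6 \left(- \frac{1}{2} + 7\right) = \left(-6\right) \frac{13}{2} = -39$)
$f = 55872$ ($f = - 2328 \left(-3 - 21\right) = \left(-2328\right) \left(-24\right) = 55872$)
$s{\left(R \right)} = - 39 R$
$s{\left(-314 \right)} - \frac{1}{f - 254297} = \left(-39\right) \left(-314\right) - \frac{1}{55872 - 254297} = 12246 - \frac{1}{-198425} = 12246 - - \frac{1}{198425} = 12246 + \frac{1}{198425} = \frac{2429912551}{198425}$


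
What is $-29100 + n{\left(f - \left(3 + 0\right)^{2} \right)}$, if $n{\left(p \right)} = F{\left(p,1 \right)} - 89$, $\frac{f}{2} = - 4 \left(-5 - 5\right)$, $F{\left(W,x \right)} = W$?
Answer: $-29118$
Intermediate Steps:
$f = 80$ ($f = 2 \left(- 4 \left(-5 - 5\right)\right) = 2 \left(\left(-4\right) \left(-10\right)\right) = 2 \cdot 40 = 80$)
$n{\left(p \right)} = -89 + p$ ($n{\left(p \right)} = p - 89 = -89 + p$)
$-29100 + n{\left(f - \left(3 + 0\right)^{2} \right)} = -29100 - \left(9 + \left(3 + 0\right)^{2}\right) = -29100 + \left(-89 + \left(80 - 3^{2}\right)\right) = -29100 + \left(-89 + \left(80 - 9\right)\right) = -29100 + \left(-89 + 71\right) = -29100 - 18 = -29118$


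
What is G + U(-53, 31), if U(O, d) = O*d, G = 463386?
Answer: 461743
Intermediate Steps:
G + U(-53, 31) = 463386 - 53*31 = 463386 - 1643 = 461743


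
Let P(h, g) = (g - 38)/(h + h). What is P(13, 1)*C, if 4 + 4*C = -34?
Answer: 703/52 ≈ 13.519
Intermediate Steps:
C = -19/2 (C = -1 + (¼)*(-34) = -1 - 17/2 = -19/2 ≈ -9.5000)
P(h, g) = (-38 + g)/(2*h) (P(h, g) = (-38 + g)/((2*h)) = (-38 + g)*(1/(2*h)) = (-38 + g)/(2*h))
P(13, 1)*C = ((½)*(-38 + 1)/13)*(-19/2) = ((½)*(1/13)*(-37))*(-19/2) = -37/26*(-19/2) = 703/52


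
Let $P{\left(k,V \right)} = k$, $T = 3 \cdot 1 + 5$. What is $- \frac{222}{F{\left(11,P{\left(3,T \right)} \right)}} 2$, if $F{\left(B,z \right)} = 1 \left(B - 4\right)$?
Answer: $- \frac{444}{7} \approx -63.429$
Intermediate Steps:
$T = 8$ ($T = 3 + 5 = 8$)
$F{\left(B,z \right)} = -4 + B$ ($F{\left(B,z \right)} = 1 \left(-4 + B\right) = -4 + B$)
$- \frac{222}{F{\left(11,P{\left(3,T \right)} \right)}} 2 = - \frac{222}{-4 + 11} \cdot 2 = - \frac{222}{7} \cdot 2 = \left(-222\right) \frac{1}{7} \cdot 2 = \left(- \frac{222}{7}\right) 2 = - \frac{444}{7}$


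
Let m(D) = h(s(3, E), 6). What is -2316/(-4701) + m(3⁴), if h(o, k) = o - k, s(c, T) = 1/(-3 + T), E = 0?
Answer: -27457/4701 ≈ -5.8407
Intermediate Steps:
m(D) = -19/3 (m(D) = 1/(-3 + 0) - 1*6 = 1/(-3) - 6 = -⅓ - 6 = -19/3)
-2316/(-4701) + m(3⁴) = -2316/(-4701) - 19/3 = -2316*(-1/4701) - 19/3 = 772/1567 - 19/3 = -27457/4701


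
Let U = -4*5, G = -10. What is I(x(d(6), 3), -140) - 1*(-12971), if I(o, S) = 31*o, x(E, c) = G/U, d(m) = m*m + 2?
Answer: 25973/2 ≈ 12987.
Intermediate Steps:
U = -20
d(m) = 2 + m**2 (d(m) = m**2 + 2 = 2 + m**2)
x(E, c) = 1/2 (x(E, c) = -10/(-20) = -10*(-1/20) = 1/2)
I(x(d(6), 3), -140) - 1*(-12971) = 31*(1/2) - 1*(-12971) = 31/2 + 12971 = 25973/2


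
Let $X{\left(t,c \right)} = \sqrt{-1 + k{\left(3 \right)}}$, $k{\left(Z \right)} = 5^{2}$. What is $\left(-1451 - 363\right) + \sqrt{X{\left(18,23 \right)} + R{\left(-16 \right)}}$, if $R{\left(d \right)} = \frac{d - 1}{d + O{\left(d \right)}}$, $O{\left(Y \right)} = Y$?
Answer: $-1814 + \frac{\sqrt{34 + 128 \sqrt{6}}}{8} \approx -1811.7$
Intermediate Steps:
$k{\left(Z \right)} = 25$
$X{\left(t,c \right)} = 2 \sqrt{6}$ ($X{\left(t,c \right)} = \sqrt{-1 + 25} = \sqrt{24} = 2 \sqrt{6}$)
$R{\left(d \right)} = \frac{-1 + d}{2 d}$ ($R{\left(d \right)} = \frac{d - 1}{d + d} = \frac{-1 + d}{2 d}$)
$\left(-1451 - 363\right) + \sqrt{X{\left(18,23 \right)} + R{\left(-16 \right)}} = \left(-1451 - 363\right) + \sqrt{2 \sqrt{6} + \frac{-1 - 16}{2 \left(-16\right)}} = -1814 + \sqrt{2 \sqrt{6} + \frac{1}{2} \left(- \frac{1}{16}\right) \left(-17\right)} = -1814 + \sqrt{2 \sqrt{6} + \frac{17}{32}} = -1814 + \sqrt{\frac{17}{32} + 2 \sqrt{6}}$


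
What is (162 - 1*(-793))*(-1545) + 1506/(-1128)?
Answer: -277389551/188 ≈ -1.4755e+6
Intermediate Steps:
(162 - 1*(-793))*(-1545) + 1506/(-1128) = (162 + 793)*(-1545) + 1506*(-1/1128) = 955*(-1545) - 251/188 = -1475475 - 251/188 = -277389551/188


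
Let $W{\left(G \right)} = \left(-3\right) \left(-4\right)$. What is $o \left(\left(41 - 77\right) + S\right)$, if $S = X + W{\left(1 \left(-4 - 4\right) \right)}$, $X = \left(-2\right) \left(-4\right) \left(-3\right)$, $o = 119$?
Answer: $-5712$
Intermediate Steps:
$W{\left(G \right)} = 12$
$X = -24$ ($X = 8 \left(-3\right) = -24$)
$S = -12$ ($S = -24 + 12 = -12$)
$o \left(\left(41 - 77\right) + S\right) = 119 \left(\left(41 - 77\right) - 12\right) = 119 \left(-36 - 12\right) = 119 \left(-48\right) = -5712$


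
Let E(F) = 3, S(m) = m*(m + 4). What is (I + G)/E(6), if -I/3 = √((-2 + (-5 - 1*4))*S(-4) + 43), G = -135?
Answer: -45 - √43 ≈ -51.557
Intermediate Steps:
S(m) = m*(4 + m)
I = -3*√43 (I = -3*√((-2 + (-5 - 1*4))*(-4*(4 - 4)) + 43) = -3*√((-2 + (-5 - 4))*(-4*0) + 43) = -3*√((-2 - 9)*0 + 43) = -3*√(-11*0 + 43) = -3*√(0 + 43) = -3*√43 ≈ -19.672)
(I + G)/E(6) = (-3*√43 - 135)/3 = (-135 - 3*√43)/3 = -45 - √43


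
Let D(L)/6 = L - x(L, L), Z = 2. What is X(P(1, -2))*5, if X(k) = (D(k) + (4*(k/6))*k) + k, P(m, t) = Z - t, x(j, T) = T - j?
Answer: 580/3 ≈ 193.33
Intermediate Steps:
D(L) = 6*L (D(L) = 6*(L - (L - L)) = 6*(L - 1*0) = 6*(L + 0) = 6*L)
P(m, t) = 2 - t
X(k) = 7*k + 2*k²/3 (X(k) = (6*k + (4*(k/6))*k) + k = (6*k + (2*k/3)*k) + k = (6*k + 2*k²/3) + k = 7*k + 2*k²/3)
X(P(1, -2))*5 = ((2 - 1*(-2))*(21 + 2*(2 - 1*(-2)))/3)*5 = ((2 + 2)*(21 + 2*(2 + 2))/3)*5 = ((⅓)*4*(21 + 2*4))*5 = ((⅓)*4*(21 + 8))*5 = ((⅓)*4*29)*5 = (116/3)*5 = 580/3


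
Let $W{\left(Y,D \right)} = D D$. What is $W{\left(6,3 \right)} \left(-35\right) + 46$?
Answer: $-269$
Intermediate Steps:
$W{\left(Y,D \right)} = D^{2}$
$W{\left(6,3 \right)} \left(-35\right) + 46 = 3^{2} \left(-35\right) + 46 = 9 \left(-35\right) + 46 = -315 + 46 = -269$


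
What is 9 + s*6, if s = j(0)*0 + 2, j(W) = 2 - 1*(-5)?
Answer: 21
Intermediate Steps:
j(W) = 7 (j(W) = 2 + 5 = 7)
s = 2 (s = 7*0 + 2 = 0 + 2 = 2)
9 + s*6 = 9 + 2*6 = 9 + 12 = 21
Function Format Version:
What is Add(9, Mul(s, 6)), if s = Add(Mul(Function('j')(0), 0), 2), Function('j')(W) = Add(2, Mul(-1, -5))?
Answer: 21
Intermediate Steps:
Function('j')(W) = 7 (Function('j')(W) = Add(2, 5) = 7)
s = 2 (s = Add(Mul(7, 0), 2) = Add(0, 2) = 2)
Add(9, Mul(s, 6)) = Add(9, Mul(2, 6)) = Add(9, 12) = 21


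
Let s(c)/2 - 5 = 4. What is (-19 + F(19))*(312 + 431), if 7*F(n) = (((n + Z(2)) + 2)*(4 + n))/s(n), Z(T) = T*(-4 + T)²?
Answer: -1283161/126 ≈ -10184.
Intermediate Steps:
s(c) = 18 (s(c) = 10 + 2*4 = 10 + 8 = 18)
F(n) = (4 + n)*(10 + n)/126 (F(n) = ((((n + 2*(-4 + 2)²) + 2)*(4 + n))/18)/7 = ((((n + 2*(-2)²) + 2)*(4 + n))*(1/18))/7 = ((((n + 2*4) + 2)*(4 + n))*(1/18))/7 = ((((n + 8) + 2)*(4 + n))*(1/18))/7 = ((((8 + n) + 2)*(4 + n))*(1/18))/7 = (((10 + n)*(4 + n))*(1/18))/7 = (((4 + n)*(10 + n))*(1/18))/7 = ((4 + n)*(10 + n)/18)/7 = (4 + n)*(10 + n)/126)
(-19 + F(19))*(312 + 431) = (-19 + (20/63 + (⅑)*19 + (1/126)*19²))*(312 + 431) = (-19 + (20/63 + 19/9 + (1/126)*361))*743 = (-19 + (20/63 + 19/9 + 361/126))*743 = (-19 + 667/126)*743 = -1727/126*743 = -1283161/126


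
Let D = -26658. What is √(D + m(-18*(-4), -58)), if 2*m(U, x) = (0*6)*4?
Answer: 3*I*√2962 ≈ 163.27*I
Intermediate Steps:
m(U, x) = 0 (m(U, x) = ((0*6)*4)/2 = (0*4)/2 = (½)*0 = 0)
√(D + m(-18*(-4), -58)) = √(-26658 + 0) = √(-26658) = 3*I*√2962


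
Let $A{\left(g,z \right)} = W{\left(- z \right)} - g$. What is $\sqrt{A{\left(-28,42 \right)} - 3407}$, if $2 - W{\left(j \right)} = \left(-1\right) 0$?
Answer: $i \sqrt{3377} \approx 58.112 i$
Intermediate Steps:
$W{\left(j \right)} = 2$ ($W{\left(j \right)} = 2 - \left(-1\right) 0 = 2 - 0 = 2 + 0 = 2$)
$A{\left(g,z \right)} = 2 - g$
$\sqrt{A{\left(-28,42 \right)} - 3407} = \sqrt{\left(2 - -28\right) - 3407} = \sqrt{\left(2 + 28\right) - 3407} = \sqrt{30 - 3407} = \sqrt{-3377} = i \sqrt{3377}$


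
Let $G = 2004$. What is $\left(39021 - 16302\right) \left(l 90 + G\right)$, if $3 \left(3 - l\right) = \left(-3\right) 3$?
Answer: $57797136$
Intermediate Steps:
$l = 6$ ($l = 3 - \frac{\left(-3\right) 3}{3} = 3 - -3 = 3 + 3 = 6$)
$\left(39021 - 16302\right) \left(l 90 + G\right) = \left(39021 - 16302\right) \left(6 \cdot 90 + 2004\right) = 22719 \left(540 + 2004\right) = 22719 \cdot 2544 = 57797136$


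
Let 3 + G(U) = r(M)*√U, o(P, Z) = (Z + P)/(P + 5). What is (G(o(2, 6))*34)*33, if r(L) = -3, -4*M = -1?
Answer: -3366 - 6732*√14/7 ≈ -6964.4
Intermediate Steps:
M = ¼ (M = -¼*(-1) = ¼ ≈ 0.25000)
o(P, Z) = (P + Z)/(5 + P)
G(U) = -3 - 3*√U
(G(o(2, 6))*34)*33 = ((-3 - 3*√(2 + 6)/√(5 + 2))*34)*33 = ((-3 - 3*2*√14/7)*34)*33 = ((-3 - 6*√14/7)*34)*33 = (-102 - 204*√14/7)*33 = -3366 - 6732*√14/7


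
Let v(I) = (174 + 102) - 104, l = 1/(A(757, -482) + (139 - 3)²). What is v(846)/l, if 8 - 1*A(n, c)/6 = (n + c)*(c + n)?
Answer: -74855432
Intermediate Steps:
A(n, c) = 48 - 6*(c + n)² (A(n, c) = 48 - 6*(n + c)*(c + n) = 48 - 6*(c + n)*(c + n) = 48 - 6*(c + n)²)
l = -1/435206 (l = 1/((48 - 6*(-482 + 757)²) + (139 - 3)²) = 1/((48 - 6*275²) + 136²) = 1/((48 - 6*75625) + 18496) = 1/((48 - 453750) + 18496) = 1/(-453702 + 18496) = 1/(-435206) = -1/435206 ≈ -2.2978e-6)
v(I) = 172 (v(I) = 276 - 104 = 172)
v(846)/l = 172/(-1/435206) = 172*(-435206) = -74855432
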